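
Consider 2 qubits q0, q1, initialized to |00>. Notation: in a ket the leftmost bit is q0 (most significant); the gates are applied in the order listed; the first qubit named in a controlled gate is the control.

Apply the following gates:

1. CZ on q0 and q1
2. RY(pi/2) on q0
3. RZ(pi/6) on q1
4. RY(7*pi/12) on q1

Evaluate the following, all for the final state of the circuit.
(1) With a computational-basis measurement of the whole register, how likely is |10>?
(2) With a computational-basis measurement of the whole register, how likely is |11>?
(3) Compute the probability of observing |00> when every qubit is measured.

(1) Outcome |10> occurs with probability -sqrt(6)/16 + sqrt(2)/16 + 1/4.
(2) Outcome |11> occurs with probability -sqrt(2)/16 + sqrt(6)/16 + 1/4.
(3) The probability of measuring |00> is -sqrt(6)/16 + sqrt(2)/16 + 1/4.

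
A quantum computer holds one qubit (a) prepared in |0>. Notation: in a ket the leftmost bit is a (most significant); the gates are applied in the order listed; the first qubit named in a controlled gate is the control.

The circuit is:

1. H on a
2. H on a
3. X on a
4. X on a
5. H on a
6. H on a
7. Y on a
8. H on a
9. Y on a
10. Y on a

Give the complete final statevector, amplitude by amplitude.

The resulting statevector has amplitude sqrt(2)*I/2 on |0>, -sqrt(2)*I/2 on |1>.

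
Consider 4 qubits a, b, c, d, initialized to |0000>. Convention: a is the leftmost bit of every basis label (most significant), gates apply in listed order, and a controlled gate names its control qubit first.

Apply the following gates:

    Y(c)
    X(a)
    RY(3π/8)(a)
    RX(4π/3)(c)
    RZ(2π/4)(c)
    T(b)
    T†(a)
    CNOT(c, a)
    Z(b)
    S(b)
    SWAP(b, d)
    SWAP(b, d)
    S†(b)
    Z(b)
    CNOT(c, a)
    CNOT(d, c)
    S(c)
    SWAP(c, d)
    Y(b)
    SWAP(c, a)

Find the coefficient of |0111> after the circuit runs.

The amplitude on |0111> is I*cos(3*pi/16)/2. Key observation: steps 8-15 multiply out to the identity, so the circuit reduces to the remaining gates.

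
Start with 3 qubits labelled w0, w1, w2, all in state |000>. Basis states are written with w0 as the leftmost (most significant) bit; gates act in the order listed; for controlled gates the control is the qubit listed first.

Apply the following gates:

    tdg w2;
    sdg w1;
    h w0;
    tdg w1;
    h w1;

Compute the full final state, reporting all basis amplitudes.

After the circuit, the state carries amplitude 1/2 on |000>, 0 on |001>, 1/2 on |010>, 0 on |011>, 1/2 on |100>, 0 on |101>, 1/2 on |110>, 0 on |111>.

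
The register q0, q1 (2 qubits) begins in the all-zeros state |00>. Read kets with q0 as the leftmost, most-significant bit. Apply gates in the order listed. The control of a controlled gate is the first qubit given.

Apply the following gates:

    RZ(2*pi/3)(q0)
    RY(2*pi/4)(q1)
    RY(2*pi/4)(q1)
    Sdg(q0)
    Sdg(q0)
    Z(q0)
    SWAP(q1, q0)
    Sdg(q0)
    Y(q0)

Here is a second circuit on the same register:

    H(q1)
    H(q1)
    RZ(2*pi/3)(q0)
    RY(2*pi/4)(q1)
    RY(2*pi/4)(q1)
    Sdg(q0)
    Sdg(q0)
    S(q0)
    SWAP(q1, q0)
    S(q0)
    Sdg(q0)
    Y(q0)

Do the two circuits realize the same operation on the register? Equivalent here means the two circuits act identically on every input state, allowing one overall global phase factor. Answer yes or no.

No — the two circuits implement different unitaries, even allowing a global phase.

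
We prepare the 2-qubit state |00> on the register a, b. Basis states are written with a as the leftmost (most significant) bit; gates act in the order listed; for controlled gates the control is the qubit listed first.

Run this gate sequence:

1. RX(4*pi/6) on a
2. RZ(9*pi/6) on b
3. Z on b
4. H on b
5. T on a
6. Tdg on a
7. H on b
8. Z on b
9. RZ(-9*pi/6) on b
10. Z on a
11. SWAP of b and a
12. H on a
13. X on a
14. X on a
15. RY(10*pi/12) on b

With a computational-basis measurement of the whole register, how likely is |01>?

The probability of measuring |01> is 1/4 - sqrt(3)/16.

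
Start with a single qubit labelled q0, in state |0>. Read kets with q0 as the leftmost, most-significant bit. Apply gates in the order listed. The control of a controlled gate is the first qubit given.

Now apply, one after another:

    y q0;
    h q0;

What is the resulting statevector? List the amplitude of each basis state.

The final amplitudes are sqrt(2)*I/2 on |0>, -sqrt(2)*I/2 on |1>.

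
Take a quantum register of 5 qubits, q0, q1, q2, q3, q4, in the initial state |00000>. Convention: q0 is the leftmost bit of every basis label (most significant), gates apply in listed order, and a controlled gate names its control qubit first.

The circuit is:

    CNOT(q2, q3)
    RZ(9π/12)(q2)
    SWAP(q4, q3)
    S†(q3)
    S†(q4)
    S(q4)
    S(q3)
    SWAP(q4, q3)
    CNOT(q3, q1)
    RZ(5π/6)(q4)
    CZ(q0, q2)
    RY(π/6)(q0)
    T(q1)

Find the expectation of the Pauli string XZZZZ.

The expectation value of XZZZZ is 1/2. Key observation: the block from step 3 through step 8 cancels to the identity and can be dropped.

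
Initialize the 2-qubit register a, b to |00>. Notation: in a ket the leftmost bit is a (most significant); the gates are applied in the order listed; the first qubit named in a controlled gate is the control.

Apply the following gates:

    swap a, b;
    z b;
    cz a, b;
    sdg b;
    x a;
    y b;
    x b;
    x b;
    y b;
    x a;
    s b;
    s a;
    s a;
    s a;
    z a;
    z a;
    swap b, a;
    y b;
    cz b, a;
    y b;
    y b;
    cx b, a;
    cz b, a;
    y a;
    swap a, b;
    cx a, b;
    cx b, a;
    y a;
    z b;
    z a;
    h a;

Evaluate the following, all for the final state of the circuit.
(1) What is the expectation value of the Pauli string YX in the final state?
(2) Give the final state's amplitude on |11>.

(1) The observable YX averages to 0.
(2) The amplitude on |11> is sqrt(2)*I/2.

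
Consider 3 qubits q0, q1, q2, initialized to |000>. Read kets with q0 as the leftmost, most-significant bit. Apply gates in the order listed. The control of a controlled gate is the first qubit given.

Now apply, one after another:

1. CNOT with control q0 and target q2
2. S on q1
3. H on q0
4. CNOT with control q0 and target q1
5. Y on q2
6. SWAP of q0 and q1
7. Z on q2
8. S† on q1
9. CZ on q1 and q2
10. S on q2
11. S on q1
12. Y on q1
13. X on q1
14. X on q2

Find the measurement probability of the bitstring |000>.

Outcome |000> occurs with probability 1/2.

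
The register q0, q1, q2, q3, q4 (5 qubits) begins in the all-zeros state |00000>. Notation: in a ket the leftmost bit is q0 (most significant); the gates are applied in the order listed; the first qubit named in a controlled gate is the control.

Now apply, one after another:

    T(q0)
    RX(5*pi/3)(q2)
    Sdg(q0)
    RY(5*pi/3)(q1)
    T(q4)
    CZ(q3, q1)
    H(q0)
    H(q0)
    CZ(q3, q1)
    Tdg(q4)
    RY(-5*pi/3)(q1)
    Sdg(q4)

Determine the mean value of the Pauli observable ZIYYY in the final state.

In the final state, ZIYYY has expectation 0. Key observation: steps 4-11 multiply out to the identity, so the circuit reduces to the remaining gates.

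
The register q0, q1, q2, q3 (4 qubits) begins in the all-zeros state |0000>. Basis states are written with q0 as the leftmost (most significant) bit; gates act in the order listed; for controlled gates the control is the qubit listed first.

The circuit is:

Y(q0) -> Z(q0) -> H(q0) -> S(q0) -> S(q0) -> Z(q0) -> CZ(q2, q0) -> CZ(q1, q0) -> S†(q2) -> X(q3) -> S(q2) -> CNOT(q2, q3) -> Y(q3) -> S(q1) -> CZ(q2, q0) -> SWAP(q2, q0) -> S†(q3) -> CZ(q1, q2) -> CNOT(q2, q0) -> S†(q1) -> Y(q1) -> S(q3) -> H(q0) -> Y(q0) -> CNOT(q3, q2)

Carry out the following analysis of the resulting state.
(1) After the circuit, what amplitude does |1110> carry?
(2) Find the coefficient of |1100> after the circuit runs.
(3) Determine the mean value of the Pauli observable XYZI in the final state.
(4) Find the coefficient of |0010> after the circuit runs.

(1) The final state's coefficient on |1110> equals -1/2.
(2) The final state's coefficient on |1100> equals 1/2.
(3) In the final state, XYZI has expectation 0.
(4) |0010> carries amplitude 0 in the final state.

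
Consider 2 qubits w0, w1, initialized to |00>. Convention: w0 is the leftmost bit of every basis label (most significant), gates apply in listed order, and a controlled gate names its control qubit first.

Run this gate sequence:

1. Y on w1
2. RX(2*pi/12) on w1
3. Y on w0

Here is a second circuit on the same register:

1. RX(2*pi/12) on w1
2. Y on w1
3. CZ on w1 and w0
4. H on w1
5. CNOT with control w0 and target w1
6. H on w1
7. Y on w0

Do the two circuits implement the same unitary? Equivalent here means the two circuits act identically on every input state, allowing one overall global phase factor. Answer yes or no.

No — the two circuits implement different unitaries, even allowing a global phase.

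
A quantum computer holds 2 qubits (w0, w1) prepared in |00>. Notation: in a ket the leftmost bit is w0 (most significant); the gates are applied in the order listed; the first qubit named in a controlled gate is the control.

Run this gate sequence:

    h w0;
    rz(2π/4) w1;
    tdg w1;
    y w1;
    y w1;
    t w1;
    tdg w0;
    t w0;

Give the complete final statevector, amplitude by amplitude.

The resulting statevector has amplitude -sqrt(2)*exp(3*I*pi/4)/2 on |00>, 0 on |01>, -sqrt(2)*exp(3*I*pi/4)/2 on |10>, 0 on |11>. Key observation: steps 3-6 multiply out to the identity, so the circuit reduces to the remaining gates.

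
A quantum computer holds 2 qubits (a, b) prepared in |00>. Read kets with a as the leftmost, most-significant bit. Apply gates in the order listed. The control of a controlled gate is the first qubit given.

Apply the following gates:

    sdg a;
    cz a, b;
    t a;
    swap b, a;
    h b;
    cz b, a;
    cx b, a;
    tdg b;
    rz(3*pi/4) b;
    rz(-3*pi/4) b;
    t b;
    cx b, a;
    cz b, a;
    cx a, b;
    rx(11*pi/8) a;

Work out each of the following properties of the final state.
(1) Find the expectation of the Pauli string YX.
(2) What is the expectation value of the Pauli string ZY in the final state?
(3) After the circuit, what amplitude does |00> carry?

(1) In the final state, YX has expectation sqrt(sqrt(2) + 2)/2. Key observation: the block from step 6 through step 13 cancels to the identity and can be dropped.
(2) In the final state, ZY has expectation 0.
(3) The final state's coefficient on |00> equals -sqrt(2)*cos(5*pi/16)/2.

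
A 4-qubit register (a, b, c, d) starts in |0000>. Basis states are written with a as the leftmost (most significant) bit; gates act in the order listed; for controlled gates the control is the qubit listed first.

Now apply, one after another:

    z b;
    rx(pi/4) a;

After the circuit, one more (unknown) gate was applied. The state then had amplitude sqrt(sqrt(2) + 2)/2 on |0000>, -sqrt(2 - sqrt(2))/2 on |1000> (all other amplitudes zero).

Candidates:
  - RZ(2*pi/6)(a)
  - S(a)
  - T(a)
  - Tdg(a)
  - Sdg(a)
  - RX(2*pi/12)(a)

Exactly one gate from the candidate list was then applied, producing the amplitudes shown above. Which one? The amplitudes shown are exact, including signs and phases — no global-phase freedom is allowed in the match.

The applied gate was Sdg(a).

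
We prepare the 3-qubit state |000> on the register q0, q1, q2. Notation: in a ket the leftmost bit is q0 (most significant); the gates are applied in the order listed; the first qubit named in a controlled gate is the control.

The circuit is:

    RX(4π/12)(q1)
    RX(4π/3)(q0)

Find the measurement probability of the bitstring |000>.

The probability of measuring |000> is 3/16.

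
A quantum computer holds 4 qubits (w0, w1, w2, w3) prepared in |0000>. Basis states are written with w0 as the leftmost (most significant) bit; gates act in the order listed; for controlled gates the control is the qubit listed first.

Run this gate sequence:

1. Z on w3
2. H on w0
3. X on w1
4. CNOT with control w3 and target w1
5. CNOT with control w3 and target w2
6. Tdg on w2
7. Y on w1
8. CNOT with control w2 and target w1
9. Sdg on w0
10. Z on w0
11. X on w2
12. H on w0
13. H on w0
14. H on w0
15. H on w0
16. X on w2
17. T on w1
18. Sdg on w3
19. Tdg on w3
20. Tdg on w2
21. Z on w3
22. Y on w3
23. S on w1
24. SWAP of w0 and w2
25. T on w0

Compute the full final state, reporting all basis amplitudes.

The resulting statevector has amplitude sqrt(2)/2 on |0001>, sqrt(2)*I/2 on |0011>, and 0 on every other basis state. Key observation: steps 11-16 multiply out to the identity, so the circuit reduces to the remaining gates.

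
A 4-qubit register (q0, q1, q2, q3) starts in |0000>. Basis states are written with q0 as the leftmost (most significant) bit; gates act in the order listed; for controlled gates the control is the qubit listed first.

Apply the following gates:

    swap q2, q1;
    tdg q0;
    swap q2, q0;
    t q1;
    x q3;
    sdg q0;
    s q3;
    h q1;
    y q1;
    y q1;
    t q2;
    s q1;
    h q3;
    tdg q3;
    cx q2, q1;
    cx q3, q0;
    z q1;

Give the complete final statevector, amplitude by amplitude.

After the circuit, the state carries amplitude I/2 on |0000>, 1/2 on |0100>, -exp(I*pi/4)/2 on |1001>, exp(3*I*pi/4)/2 on |1101>, and 0 on every other basis state.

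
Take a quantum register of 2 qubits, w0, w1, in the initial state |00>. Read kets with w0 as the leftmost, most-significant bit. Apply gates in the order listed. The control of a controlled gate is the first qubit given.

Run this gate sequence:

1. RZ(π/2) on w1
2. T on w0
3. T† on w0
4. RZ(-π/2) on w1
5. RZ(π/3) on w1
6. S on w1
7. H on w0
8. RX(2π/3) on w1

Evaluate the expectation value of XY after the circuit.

The expectation value of XY is -sqrt(3)/2. Key observation: gates 1-4 undo each other exactly, leaving only the rest of the circuit to track.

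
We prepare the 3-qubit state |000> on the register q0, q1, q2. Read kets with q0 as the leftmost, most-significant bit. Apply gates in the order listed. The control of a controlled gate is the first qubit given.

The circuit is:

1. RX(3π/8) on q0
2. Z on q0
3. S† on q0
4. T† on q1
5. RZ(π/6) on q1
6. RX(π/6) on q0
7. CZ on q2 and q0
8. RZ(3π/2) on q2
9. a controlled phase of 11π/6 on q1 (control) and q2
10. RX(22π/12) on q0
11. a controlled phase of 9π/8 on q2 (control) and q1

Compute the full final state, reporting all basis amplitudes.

The resulting statevector has amplitude exp(I*pi/6)*cos(3*pi/16) on |000>, exp(I*pi/6)*sin(3*pi/16) on |100>, and 0 on every other basis state.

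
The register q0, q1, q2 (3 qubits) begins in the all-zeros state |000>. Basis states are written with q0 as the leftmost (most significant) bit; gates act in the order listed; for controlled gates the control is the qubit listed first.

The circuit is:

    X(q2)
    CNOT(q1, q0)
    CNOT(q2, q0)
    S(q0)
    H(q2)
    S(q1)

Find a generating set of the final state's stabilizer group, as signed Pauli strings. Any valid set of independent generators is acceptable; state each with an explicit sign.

The final state is stabilized by the group generated by -IIX, -ZII, +IZI; other independent generating sets are equally valid.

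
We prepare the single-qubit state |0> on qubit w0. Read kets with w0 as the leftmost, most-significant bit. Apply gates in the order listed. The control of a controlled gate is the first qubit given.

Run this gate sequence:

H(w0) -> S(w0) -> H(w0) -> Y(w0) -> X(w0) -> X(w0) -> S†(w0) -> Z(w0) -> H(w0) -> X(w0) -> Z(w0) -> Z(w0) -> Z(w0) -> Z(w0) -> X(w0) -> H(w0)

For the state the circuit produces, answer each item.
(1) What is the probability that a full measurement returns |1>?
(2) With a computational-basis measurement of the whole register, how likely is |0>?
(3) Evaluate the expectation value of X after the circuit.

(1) The probability of measuring |1> is 1/2.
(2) The probability of measuring |0> is 1/2.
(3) In the final state, X has expectation 1.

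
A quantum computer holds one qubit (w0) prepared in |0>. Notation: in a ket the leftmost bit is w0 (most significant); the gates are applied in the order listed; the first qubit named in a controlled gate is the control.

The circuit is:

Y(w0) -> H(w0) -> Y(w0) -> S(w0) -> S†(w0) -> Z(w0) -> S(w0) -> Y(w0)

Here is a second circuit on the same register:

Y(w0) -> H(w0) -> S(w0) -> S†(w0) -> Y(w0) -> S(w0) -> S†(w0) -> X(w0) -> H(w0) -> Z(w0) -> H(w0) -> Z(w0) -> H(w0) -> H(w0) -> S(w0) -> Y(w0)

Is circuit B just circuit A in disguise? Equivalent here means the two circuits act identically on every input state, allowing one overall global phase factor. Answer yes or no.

Yes — the two circuits implement the same unitary up to a global phase.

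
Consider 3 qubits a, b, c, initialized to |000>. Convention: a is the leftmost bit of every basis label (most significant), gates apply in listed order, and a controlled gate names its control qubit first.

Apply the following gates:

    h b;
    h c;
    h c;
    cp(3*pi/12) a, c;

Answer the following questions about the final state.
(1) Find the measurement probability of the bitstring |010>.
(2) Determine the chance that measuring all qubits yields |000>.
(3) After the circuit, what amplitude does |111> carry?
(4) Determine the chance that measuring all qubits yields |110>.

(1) Outcome |010> occurs with probability 1/2.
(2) A full measurement returns |000> with probability 1/2.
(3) |111> carries amplitude 0 in the final state.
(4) A full measurement returns |110> with probability 0.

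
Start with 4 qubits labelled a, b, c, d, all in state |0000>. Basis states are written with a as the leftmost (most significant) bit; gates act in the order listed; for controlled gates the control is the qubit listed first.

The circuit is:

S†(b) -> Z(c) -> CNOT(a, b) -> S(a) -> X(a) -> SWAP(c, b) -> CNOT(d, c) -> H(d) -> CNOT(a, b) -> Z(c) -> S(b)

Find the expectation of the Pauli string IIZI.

In the final state, IIZI has expectation 1.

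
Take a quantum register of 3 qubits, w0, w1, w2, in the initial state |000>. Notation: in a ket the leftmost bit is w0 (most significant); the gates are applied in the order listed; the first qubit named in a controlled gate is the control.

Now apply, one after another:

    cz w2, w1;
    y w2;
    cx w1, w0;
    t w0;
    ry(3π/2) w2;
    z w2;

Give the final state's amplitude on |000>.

|000> carries amplitude -sqrt(2)*I/2 in the final state.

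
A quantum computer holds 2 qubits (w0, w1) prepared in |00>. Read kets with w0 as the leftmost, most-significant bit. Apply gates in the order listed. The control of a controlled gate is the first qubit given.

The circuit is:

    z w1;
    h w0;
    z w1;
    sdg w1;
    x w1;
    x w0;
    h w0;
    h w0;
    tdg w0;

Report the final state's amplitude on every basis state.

After the circuit, the state carries amplitude 0 on |00>, sqrt(2)/2 on |01>, 0 on |10>, -sqrt(2)*exp(3*I*pi/4)/2 on |11>.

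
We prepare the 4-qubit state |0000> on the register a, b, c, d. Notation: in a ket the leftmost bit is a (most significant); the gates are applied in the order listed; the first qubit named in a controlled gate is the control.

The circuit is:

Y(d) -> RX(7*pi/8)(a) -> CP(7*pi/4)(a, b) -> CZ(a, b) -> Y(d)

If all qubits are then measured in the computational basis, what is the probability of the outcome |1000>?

A full measurement returns |1000> with probability sin(7*pi/16)**2.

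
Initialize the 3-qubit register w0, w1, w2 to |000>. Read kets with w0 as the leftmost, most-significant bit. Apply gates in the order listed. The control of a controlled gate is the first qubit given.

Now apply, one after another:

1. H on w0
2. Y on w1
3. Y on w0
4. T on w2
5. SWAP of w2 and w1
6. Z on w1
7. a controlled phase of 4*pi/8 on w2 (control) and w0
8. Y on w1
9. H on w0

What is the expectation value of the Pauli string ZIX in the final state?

The observable ZIX averages to 0.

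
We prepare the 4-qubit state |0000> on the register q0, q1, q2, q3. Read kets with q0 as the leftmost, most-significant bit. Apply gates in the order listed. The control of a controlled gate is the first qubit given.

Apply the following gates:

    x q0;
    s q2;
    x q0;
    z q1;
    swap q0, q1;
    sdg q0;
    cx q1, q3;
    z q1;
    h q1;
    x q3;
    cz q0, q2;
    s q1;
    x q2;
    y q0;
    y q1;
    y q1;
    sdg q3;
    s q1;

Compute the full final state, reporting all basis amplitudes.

The resulting statevector has amplitude sqrt(2)/2 on |1011>, -sqrt(2)/2 on |1111>, and 0 on every other basis state.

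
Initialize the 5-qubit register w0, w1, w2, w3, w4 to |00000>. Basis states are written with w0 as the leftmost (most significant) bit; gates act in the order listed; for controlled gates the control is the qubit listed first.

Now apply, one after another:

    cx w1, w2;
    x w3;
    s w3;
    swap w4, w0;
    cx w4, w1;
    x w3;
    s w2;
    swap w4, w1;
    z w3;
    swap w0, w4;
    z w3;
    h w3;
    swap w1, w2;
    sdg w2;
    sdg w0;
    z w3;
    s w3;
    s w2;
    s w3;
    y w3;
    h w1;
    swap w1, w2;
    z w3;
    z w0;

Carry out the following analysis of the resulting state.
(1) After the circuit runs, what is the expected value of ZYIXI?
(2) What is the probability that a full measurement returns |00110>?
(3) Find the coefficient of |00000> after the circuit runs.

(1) The expectation value of ZYIXI is 0.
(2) Outcome |00110> occurs with probability 1/4.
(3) |00000> carries amplitude 1/2 in the final state.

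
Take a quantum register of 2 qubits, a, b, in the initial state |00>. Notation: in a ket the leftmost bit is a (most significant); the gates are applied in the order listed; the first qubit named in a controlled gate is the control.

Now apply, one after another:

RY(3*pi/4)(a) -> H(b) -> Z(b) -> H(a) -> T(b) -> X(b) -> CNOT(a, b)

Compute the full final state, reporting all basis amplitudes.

The resulting statevector has amplitude (-sqrt(sqrt(2) + 2) - sqrt(2 - sqrt(2)))*exp(I*pi/4)/4 on |00>, sqrt(2 - sqrt(2))/4 + sqrt(sqrt(2) + 2)/4 on |01>, -sqrt(sqrt(2) + 2)/4 + sqrt(2 - sqrt(2))/4 on |10>, (-sqrt(2 - sqrt(2)) + sqrt(sqrt(2) + 2))*exp(I*pi/4)/4 on |11>.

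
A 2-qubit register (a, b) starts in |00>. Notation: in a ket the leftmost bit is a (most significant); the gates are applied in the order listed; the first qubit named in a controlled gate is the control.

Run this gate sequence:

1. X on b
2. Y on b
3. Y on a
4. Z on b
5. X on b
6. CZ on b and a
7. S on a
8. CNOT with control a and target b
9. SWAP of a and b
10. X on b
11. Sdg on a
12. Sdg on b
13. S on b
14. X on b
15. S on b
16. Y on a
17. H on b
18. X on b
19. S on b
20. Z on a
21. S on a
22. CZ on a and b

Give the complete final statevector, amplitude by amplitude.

After the circuit, the state carries amplitude 0 on |00>, 0 on |01>, -sqrt(2)/2 on |10>, -sqrt(2)*I/2 on |11>.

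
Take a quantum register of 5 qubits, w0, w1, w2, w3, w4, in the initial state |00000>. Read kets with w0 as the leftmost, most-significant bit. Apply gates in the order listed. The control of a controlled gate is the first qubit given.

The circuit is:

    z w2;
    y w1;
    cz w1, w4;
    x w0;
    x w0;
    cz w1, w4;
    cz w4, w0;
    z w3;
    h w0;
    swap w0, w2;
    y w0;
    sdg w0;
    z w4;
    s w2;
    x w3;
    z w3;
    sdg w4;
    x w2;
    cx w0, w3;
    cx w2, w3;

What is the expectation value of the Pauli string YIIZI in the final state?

In the final state, YIIZI has expectation 0.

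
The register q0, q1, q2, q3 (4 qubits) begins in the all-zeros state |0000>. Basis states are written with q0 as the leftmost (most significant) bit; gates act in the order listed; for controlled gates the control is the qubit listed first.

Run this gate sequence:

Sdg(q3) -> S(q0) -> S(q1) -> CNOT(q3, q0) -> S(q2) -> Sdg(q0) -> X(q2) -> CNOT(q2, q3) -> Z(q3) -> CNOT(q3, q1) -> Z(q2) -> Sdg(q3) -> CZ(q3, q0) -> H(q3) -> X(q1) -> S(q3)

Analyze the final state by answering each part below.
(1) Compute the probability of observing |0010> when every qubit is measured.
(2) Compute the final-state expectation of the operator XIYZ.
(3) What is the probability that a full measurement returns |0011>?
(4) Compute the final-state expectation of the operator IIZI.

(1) A full measurement returns |0010> with probability 1/2.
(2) The expectation value of XIYZ is 0.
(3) A full measurement returns |0011> with probability 1/2.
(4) The observable IIZI averages to -1.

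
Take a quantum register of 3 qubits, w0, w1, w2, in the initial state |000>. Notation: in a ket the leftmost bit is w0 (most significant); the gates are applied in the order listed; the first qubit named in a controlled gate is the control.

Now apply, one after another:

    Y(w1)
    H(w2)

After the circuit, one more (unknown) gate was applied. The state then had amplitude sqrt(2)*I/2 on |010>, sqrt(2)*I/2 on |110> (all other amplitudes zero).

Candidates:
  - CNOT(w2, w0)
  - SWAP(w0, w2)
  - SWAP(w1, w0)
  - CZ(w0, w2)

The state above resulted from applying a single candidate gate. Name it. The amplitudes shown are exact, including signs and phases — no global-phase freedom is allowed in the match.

The unique candidate consistent with the amplitudes is SWAP(w0, w2).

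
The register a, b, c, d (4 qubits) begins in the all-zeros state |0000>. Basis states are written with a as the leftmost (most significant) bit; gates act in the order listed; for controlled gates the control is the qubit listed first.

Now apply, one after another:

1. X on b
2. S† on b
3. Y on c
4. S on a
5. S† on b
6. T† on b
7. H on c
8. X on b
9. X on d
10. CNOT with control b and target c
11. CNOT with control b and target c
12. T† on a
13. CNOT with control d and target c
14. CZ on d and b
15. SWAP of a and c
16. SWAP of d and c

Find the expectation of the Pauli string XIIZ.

The expectation value of XIIZ is -1. Key observation: gates 10-11 undo each other exactly, leaving only the rest of the circuit to track.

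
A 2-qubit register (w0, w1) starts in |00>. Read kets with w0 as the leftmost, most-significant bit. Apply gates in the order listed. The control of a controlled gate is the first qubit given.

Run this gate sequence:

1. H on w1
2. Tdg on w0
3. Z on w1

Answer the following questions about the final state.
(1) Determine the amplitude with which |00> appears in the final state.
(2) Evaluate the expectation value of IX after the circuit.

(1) The amplitude on |00> is sqrt(2)/2.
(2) The expectation value of IX is -1.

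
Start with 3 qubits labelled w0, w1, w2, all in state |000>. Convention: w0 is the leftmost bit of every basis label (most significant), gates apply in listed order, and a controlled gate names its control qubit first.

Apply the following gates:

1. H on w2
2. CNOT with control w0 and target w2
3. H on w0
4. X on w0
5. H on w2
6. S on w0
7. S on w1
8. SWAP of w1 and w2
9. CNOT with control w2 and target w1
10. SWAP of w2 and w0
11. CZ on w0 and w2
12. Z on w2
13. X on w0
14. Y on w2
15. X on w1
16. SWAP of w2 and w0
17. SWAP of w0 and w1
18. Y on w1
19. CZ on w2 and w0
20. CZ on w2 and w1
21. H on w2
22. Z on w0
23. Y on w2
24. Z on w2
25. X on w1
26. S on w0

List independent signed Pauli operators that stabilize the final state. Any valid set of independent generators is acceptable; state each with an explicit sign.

The final state is stabilized by the group generated by -IYI, -IIX, -ZII; other independent generating sets are equally valid.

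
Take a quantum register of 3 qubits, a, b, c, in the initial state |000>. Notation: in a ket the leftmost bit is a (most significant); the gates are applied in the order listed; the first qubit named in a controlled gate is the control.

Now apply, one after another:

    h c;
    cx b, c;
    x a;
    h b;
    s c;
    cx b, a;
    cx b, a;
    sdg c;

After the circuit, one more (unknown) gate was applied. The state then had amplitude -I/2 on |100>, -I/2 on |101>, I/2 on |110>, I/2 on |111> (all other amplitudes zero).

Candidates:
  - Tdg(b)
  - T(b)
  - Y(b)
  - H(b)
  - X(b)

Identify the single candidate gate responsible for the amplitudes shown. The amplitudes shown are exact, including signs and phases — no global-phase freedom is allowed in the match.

The applied gate was Y(b). Key observation: steps 5-8 multiply out to the identity, so the circuit reduces to the remaining gates.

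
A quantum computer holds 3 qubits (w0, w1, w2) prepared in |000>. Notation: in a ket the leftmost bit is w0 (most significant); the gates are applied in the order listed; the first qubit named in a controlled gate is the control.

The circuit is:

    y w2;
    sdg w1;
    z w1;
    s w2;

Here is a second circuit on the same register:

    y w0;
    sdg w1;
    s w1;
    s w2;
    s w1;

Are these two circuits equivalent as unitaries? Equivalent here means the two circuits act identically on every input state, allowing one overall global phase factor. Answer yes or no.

No — the two circuits implement different unitaries, even allowing a global phase.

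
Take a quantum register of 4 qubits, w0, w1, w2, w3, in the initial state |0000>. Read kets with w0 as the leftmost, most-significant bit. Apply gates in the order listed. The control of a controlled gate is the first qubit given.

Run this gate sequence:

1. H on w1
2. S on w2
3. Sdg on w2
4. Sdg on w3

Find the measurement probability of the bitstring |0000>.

The probability of measuring |0000> is 1/2.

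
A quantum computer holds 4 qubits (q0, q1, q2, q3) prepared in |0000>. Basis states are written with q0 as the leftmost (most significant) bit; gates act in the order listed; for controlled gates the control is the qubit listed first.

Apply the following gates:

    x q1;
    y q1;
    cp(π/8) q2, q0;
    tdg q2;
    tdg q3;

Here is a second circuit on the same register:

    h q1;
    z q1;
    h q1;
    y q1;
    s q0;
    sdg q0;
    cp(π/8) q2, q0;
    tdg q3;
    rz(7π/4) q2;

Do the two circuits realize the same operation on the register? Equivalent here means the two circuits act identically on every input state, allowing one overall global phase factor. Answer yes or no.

Yes: on every input state the two circuits agree up to one overall phase factor.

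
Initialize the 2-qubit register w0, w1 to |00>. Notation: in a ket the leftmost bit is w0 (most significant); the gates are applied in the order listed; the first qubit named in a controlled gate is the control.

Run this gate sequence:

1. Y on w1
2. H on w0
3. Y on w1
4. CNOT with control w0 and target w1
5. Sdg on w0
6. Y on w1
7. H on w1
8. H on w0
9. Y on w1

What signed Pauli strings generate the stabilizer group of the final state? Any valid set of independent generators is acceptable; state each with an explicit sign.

The final state is stabilized by the group generated by +YZ, +ZY; other independent generating sets are equally valid.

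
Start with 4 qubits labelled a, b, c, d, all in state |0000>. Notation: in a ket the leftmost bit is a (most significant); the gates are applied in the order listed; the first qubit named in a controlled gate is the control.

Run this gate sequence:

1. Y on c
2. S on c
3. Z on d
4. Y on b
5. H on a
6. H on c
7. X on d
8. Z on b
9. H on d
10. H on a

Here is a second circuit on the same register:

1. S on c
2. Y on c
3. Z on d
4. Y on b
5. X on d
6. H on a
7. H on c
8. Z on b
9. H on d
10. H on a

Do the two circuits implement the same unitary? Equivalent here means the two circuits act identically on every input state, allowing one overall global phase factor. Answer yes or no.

No — the two circuits implement different unitaries, even allowing a global phase.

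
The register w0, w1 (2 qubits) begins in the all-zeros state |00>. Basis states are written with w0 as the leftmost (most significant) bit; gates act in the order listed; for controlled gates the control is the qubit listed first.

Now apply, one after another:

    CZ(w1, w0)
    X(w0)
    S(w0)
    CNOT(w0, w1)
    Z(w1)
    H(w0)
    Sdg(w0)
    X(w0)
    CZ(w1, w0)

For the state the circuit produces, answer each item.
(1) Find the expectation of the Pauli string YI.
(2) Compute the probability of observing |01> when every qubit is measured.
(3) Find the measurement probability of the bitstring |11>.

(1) The observable YI averages to 1.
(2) A full measurement returns |01> with probability 1/2.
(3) A full measurement returns |11> with probability 1/2.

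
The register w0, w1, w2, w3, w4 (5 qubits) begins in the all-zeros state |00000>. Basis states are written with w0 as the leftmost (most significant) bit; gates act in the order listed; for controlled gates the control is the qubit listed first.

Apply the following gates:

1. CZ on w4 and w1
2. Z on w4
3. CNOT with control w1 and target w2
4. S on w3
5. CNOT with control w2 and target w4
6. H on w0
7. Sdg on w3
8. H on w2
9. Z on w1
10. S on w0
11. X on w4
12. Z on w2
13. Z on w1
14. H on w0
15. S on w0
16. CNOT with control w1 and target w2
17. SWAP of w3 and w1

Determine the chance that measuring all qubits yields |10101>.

A full measurement returns |10101> with probability 1/4.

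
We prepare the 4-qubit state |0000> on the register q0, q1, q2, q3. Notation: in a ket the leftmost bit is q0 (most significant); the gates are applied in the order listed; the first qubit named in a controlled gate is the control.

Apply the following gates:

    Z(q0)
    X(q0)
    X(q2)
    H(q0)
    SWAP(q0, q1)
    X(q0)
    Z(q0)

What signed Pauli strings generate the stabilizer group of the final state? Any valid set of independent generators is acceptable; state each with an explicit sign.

The stabilizer group can be generated by -IXII, -ZIII, -IIZI, +IIIZ, among other valid generating sets.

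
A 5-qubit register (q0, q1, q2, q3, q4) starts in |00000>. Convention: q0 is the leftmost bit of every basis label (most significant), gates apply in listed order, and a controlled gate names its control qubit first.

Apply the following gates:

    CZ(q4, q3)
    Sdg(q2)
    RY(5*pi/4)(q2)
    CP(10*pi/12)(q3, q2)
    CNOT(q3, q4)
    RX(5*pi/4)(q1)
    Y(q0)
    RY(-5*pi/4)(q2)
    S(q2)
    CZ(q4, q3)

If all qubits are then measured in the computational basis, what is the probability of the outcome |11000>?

Outcome |11000> occurs with probability sqrt(2)/4 + 1/2.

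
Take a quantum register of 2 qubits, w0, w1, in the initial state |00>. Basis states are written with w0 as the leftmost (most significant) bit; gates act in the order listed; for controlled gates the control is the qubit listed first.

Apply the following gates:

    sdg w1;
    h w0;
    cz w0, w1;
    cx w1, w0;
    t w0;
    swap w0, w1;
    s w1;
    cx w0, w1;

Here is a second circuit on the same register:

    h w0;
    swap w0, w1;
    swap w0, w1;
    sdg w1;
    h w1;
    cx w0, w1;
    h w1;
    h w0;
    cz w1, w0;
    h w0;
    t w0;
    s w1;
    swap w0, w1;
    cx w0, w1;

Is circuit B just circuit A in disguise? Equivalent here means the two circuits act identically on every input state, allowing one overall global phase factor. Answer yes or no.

No: there is an input state on which the two circuits produce genuinely different outputs (not merely differing by a phase).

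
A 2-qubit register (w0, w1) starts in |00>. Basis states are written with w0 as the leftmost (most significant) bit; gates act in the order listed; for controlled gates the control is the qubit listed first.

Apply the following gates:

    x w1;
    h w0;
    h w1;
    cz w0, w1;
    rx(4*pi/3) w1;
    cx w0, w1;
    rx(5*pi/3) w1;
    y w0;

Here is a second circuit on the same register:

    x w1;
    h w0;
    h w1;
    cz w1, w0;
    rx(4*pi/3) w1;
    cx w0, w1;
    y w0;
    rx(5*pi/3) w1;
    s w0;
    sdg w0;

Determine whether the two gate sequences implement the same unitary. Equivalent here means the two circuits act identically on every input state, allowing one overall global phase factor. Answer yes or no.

Yes — the two circuits implement the same unitary up to a global phase.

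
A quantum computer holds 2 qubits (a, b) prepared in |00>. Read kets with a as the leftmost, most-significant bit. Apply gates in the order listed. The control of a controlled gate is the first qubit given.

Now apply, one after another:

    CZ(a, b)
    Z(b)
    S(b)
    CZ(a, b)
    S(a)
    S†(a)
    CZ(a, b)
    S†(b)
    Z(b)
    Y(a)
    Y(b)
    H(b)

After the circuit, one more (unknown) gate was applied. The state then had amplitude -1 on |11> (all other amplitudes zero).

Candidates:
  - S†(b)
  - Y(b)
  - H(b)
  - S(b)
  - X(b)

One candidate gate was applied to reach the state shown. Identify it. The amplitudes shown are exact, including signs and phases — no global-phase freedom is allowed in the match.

The unique candidate consistent with the amplitudes is H(b).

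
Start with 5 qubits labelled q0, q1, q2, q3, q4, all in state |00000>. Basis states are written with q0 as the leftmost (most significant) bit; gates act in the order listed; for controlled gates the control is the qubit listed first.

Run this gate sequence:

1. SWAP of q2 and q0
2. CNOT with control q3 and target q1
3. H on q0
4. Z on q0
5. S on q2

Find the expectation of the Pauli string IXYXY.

The expectation value of IXYXY is 0.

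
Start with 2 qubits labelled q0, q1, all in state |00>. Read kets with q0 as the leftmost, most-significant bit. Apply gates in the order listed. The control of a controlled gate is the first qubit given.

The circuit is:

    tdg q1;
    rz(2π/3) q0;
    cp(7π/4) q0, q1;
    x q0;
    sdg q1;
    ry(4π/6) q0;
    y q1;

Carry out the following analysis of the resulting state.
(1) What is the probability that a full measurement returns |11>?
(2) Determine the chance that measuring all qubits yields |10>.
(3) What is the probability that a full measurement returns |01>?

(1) The probability of measuring |11> is 1/4.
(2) A full measurement returns |10> with probability 0.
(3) A full measurement returns |01> with probability 3/4.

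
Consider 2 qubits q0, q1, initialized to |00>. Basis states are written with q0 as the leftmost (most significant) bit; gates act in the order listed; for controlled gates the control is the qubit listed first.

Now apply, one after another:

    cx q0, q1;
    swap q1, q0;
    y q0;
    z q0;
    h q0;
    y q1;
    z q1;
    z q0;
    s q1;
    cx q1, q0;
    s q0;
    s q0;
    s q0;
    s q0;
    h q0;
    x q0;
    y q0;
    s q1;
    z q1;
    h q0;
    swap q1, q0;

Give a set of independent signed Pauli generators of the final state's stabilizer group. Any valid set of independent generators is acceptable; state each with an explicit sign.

One valid set of independent stabilizer generators is +IX, -ZI (any independent generating set of the same group is equally correct).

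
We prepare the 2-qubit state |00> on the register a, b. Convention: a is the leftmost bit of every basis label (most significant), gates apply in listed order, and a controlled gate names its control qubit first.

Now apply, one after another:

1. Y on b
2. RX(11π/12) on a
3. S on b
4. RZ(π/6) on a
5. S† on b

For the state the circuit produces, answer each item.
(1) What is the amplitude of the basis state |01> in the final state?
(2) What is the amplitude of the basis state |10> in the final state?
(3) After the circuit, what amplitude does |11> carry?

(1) The amplitude on |01> is (-sqrt(6 - 3*sqrt(2))/4 + sqrt(sqrt(2) + 2)/4)*exp(5*I*pi/12).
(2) The amplitude on |10> is 0.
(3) |11> carries amplitude (sqrt(2 - sqrt(2))/4 + sqrt(3*sqrt(2) + 6)/4)*exp(I*pi/12) in the final state.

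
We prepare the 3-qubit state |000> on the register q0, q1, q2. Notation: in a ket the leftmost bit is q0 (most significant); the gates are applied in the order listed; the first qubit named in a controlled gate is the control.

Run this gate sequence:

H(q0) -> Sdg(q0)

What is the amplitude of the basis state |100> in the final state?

The final state's coefficient on |100> equals -sqrt(2)*I/2.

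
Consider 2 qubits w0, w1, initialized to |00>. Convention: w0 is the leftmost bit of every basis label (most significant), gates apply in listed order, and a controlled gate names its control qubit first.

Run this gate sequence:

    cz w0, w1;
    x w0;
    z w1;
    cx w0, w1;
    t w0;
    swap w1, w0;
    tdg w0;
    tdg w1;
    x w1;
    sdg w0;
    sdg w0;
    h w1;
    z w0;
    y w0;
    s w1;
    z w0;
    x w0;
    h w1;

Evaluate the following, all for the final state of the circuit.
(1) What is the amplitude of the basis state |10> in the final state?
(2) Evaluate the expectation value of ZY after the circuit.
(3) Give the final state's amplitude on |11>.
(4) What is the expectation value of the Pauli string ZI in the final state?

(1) The final state's coefficient on |10> equals (-1 + I)*exp(3*I*pi/4)/2.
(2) The observable ZY averages to 1.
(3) The final state's coefficient on |11> equals -sqrt(2)/2.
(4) The expectation value of ZI is -1.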